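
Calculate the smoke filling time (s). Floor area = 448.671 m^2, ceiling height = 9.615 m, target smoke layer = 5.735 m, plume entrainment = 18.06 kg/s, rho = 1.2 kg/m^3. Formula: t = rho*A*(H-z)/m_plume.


H - z = 3.88 m
t = 1.2 * 448.671 * 3.88 / 18.06 = 115.67 s

115.67 s


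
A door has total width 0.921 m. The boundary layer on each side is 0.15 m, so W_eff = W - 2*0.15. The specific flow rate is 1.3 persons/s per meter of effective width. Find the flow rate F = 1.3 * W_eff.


W_eff = 0.921 - 0.30 = 0.621 m
F = 1.3 * 0.621 = 0.80730 persons/s

0.80730 persons/s


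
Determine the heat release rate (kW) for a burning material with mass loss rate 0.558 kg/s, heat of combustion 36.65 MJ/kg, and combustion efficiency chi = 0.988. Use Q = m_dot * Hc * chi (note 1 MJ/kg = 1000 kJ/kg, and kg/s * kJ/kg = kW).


Hc = 36.65 MJ/kg = 36.65 * 1000 kJ/kg = 36650 kJ/kg
Q = 0.558 kg/s * 36650 kJ/kg * 0.988 = 20205 kW

20205 kW


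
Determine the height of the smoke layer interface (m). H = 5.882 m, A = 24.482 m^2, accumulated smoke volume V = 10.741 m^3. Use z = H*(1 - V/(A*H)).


V/(A*H) = 0.074589
1 - 0.074589 = 0.92541
z = 5.882 * 0.92541 = 5.4433 m

5.4433 m


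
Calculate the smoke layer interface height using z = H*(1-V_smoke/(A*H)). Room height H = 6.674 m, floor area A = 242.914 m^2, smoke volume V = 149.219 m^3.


V/(A*H) = 0.092042
1 - 0.092042 = 0.90796
z = 6.674 * 0.90796 = 6.0597 m

6.0597 m


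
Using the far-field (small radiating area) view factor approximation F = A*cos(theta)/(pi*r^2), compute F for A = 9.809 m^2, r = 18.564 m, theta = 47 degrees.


cos(47 deg) = 0.68200
pi*r^2 = 1082.7
F = 9.809 * 0.68200 / 1082.7 = 0.0061790

0.0061790


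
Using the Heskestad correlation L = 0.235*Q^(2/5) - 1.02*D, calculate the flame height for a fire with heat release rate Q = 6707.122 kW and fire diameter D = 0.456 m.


Q^(2/5) = 33.932
0.235 * Q^(2/5) = 7.9741
1.02 * D = 0.46512
L = 7.5090 m

7.5090 m


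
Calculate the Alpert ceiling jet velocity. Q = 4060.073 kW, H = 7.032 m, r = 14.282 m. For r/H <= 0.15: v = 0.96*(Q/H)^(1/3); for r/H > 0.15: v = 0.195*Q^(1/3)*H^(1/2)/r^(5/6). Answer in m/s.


r/H = 14.282 / 7.032 = 2.0310
r/H > 0.15, so v = 0.195*Q^(1/3)*H^(1/2)/r^(5/6)
Q^(1/3) = 15.953
H^(1/2) = 2.6518
r^(5/6) = 9.1690
v = 0.195 * 15.953 * 2.6518 / 9.1690 = 0.89969 m/s

0.89969 m/s


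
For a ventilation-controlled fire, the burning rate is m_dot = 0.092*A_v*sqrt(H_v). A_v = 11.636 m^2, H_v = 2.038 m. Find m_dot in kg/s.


sqrt(H_v) = 1.4276
m_dot = 0.092 * 11.636 * 1.4276 = 1.5282 kg/s

1.5282 kg/s


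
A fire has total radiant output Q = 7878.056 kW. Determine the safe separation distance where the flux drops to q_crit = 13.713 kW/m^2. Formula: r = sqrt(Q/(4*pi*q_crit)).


4*pi*q_crit = 172.32
Q/(4*pi*q_crit) = 45.717
r = sqrt(45.717) = 6.7614 m

6.7614 m


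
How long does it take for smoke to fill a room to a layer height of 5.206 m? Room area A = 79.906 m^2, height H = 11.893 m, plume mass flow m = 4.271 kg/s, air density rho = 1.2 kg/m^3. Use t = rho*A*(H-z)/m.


H - z = 6.687 m
t = 1.2 * 79.906 * 6.687 / 4.271 = 150.13 s

150.13 s


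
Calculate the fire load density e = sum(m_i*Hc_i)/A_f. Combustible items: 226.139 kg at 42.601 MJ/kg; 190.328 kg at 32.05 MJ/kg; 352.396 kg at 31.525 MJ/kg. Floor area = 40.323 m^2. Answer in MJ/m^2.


Total energy = 226.139*42.601 + 190.328*32.05 + 352.396*31.525
= 9633.748 + 6100.012 + 11109.28
= 26843.04 MJ
e = 26843.04 / 40.323 = 665.70 MJ/m^2

665.70 MJ/m^2


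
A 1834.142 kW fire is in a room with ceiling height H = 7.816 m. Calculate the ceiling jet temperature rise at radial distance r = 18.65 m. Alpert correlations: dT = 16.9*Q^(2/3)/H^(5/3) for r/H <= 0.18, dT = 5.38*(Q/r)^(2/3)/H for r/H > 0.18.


r/H = 18.65 / 7.816 = 2.3861
r/H > 0.18, so dT = 5.38*(Q/r)^(2/3)/H
Q/r = 98.345
(Q/r)^(2/3) = 21.306
dT = 5.38 * 21.306 / 7.816 = 14.666 K

14.666 K


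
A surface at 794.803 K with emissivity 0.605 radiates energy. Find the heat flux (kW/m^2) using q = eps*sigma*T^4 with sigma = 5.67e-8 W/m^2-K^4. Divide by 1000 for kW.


T^4 = 3.9906e+11
q = 0.605 * 5.67e-8 * 3.9906e+11 / 1000 = 13.689 kW/m^2

13.689 kW/m^2


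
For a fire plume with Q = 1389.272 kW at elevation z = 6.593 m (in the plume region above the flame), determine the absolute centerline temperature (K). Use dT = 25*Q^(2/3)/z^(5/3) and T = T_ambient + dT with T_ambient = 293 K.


Q^(2/3) = 124.51
z^(5/3) = 23.181
dT = 25 * 124.51 / 23.181 = 134.27 K
T = 293 + 134.27 = 427.27 K

427.27 K


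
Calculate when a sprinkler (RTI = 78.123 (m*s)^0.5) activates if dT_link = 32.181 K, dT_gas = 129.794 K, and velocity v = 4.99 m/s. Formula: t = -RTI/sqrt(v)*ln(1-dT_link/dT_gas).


dT_link/dT_gas = 0.24794
ln(1 - 0.24794) = -0.28494
t = -78.123 / sqrt(4.99) * -0.28494 = 9.9650 s

9.9650 s


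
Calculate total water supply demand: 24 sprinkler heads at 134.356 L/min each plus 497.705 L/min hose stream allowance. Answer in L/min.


Sprinkler demand = 24 * 134.356 = 3224.544 L/min
Total = 3224.544 + 497.705 = 3722.249 L/min

3722.249 L/min


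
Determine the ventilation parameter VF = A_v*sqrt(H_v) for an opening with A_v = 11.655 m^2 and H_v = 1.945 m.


sqrt(H_v) = 1.3946
VF = 11.655 * 1.3946 = 16.254 m^(5/2)

16.254 m^(5/2)


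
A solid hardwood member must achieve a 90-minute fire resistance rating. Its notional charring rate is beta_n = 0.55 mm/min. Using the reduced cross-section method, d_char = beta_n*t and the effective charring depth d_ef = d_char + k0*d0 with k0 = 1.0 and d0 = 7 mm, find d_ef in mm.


d_char = 0.55 * 90 = 49.5 mm
d_ef = 49.5 + 1.0*7 = 56.5 mm

56.5 mm


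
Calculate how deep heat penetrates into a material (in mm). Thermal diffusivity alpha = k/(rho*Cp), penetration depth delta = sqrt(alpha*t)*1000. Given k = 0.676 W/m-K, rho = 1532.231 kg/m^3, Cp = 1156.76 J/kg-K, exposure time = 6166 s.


alpha = 0.676 / (1532.231 * 1156.76) = 3.8140e-07 m^2/s
alpha * t = 0.0023517
delta = sqrt(0.0023517) * 1000 = 48.494 mm

48.494 mm


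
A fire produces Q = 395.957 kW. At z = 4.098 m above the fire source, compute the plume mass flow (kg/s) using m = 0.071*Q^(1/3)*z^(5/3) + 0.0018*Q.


Q^(1/3) = 7.3432
z^(5/3) = 10.494
First term = 0.071 * 7.3432 * 10.494 = 5.4713
Second term = 0.0018 * 395.957 = 0.71272
m = 6.1841 kg/s

6.1841 kg/s


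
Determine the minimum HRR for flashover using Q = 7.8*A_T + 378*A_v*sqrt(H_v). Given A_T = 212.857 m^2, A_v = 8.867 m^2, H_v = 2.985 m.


7.8*A_T = 1660.3
sqrt(H_v) = 1.7277
378*A_v*sqrt(H_v) = 5790.8
Q = 1660.3 + 5790.8 = 7451.1 kW

7451.1 kW


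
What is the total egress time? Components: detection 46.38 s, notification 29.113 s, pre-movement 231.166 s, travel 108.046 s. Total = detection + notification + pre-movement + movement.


Total = 46.38 + 29.113 + 231.166 + 108.046 = 414.705 s

414.705 s


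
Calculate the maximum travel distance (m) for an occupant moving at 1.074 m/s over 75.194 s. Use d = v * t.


d = 1.074 * 75.194 = 80.758 m

80.758 m


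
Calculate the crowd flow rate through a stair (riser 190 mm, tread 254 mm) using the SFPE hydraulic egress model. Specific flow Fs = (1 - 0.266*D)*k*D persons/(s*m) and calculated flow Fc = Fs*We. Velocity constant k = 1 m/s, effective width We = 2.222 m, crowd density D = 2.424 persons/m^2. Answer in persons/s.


1 - 0.266*D = 1 - 0.266*2.424 = 0.35522
Fs = 0.35522 * 1 * 2.424 = 0.86104 persons/(s*m)
Fc = 0.86104 * 2.222 = 1.9132 persons/s

1.9132 persons/s


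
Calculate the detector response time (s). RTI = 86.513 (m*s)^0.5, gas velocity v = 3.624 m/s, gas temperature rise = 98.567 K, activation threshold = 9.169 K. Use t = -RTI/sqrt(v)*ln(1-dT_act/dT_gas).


dT_act/dT_gas = 0.093023
ln(1 - 0.093023) = -0.097638
t = -86.513 / sqrt(3.624) * -0.097638 = 4.4372 s

4.4372 s


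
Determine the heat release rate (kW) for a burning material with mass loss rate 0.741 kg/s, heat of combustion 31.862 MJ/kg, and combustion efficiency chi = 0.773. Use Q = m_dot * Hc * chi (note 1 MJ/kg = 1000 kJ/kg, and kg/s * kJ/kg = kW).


Hc = 31.862 MJ/kg = 31.862 * 1000 kJ/kg = 31862 kJ/kg
Q = 0.741 kg/s * 31862 kJ/kg * 0.773 = 18250 kW

18250 kW


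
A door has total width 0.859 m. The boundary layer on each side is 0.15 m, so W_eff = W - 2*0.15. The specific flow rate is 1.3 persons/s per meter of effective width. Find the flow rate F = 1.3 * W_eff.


W_eff = 0.859 - 0.30 = 0.559 m
F = 1.3 * 0.559 = 0.72670 persons/s

0.72670 persons/s


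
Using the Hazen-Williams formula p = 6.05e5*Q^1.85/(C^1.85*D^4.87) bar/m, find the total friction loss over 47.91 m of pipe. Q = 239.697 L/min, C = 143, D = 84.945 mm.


Q^1.85 = 25257
C^1.85 = 9713.4
D^4.87 = 2.4826e+09
p/m = 0.00063366 bar/m
p_total = 0.00063366 * 47.91 = 0.030359 bar

0.030359 bar


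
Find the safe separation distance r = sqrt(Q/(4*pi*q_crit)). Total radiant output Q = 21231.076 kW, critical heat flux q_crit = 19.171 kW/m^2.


4*pi*q_crit = 240.91
Q/(4*pi*q_crit) = 88.129
r = sqrt(88.129) = 9.3877 m

9.3877 m


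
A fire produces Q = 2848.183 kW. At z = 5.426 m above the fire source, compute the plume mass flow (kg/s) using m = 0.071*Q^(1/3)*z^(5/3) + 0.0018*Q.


Q^(1/3) = 14.175
z^(5/3) = 16.755
First term = 0.071 * 14.175 * 16.755 = 16.862
Second term = 0.0018 * 2848.183 = 5.1267
m = 21.989 kg/s

21.989 kg/s


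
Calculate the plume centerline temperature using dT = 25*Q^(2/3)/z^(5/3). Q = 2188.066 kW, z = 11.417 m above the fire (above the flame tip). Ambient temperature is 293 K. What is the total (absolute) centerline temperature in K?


Q^(2/3) = 168.54
z^(5/3) = 57.888
dT = 25 * 168.54 / 57.888 = 72.788 K
T = 293 + 72.788 = 365.79 K

365.79 K


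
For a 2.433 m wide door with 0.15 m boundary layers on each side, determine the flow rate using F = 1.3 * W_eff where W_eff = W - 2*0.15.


W_eff = 2.433 - 0.30 = 2.133 m
F = 1.3 * 2.133 = 2.7729 persons/s

2.7729 persons/s


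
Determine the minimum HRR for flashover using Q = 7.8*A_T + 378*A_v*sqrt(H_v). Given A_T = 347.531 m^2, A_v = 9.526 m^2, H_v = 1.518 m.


7.8*A_T = 2710.7
sqrt(H_v) = 1.2321
378*A_v*sqrt(H_v) = 4436.5
Q = 2710.7 + 4436.5 = 7147.2 kW

7147.2 kW


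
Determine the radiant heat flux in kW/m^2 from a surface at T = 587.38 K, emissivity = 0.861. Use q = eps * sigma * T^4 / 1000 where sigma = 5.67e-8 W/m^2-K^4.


T^4 = 1.1904e+11
q = 0.861 * 5.67e-8 * 1.1904e+11 / 1000 = 5.8112 kW/m^2

5.8112 kW/m^2


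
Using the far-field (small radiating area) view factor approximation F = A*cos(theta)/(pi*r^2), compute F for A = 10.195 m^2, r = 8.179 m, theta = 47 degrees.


cos(47 deg) = 0.68200
pi*r^2 = 210.16
F = 10.195 * 0.68200 / 210.16 = 0.033084

0.033084


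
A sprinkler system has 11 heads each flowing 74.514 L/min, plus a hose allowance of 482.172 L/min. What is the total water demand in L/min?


Sprinkler demand = 11 * 74.514 = 819.654 L/min
Total = 819.654 + 482.172 = 1301.826 L/min

1301.826 L/min


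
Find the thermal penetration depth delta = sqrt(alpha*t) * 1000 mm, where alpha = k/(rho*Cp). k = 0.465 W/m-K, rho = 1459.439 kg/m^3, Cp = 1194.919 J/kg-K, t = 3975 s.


alpha = 0.465 / (1459.439 * 1194.919) = 2.6664e-07 m^2/s
alpha * t = 0.0010599
delta = sqrt(0.0010599) * 1000 = 32.556 mm

32.556 mm


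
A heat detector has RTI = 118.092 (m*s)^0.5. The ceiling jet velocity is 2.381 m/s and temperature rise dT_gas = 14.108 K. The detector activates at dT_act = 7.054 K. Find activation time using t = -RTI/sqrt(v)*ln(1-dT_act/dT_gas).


dT_act/dT_gas = 0.5
ln(1 - 0.5) = -0.69315
t = -118.092 / sqrt(2.381) * -0.69315 = 53.048 s

53.048 s


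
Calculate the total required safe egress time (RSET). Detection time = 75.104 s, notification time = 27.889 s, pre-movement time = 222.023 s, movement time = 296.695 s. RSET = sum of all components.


Total = 75.104 + 27.889 + 222.023 + 296.695 = 621.711 s

621.711 s


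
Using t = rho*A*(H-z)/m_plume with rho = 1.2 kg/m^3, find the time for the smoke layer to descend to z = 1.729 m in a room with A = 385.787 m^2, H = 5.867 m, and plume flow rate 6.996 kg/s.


H - z = 4.138 m
t = 1.2 * 385.787 * 4.138 / 6.996 = 273.82 s

273.82 s


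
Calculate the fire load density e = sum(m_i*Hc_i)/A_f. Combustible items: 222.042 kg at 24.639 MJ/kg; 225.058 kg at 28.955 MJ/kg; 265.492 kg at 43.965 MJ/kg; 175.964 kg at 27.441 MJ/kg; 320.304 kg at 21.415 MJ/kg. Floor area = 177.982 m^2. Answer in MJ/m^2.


Total energy = 222.042*24.639 + 225.058*28.955 + 265.492*43.965 + 175.964*27.441 + 320.304*21.415
= 5470.893 + 6516.554 + 11672.36 + 4828.628 + 6859.310
= 35347.74 MJ
e = 35347.74 / 177.982 = 198.60 MJ/m^2

198.60 MJ/m^2


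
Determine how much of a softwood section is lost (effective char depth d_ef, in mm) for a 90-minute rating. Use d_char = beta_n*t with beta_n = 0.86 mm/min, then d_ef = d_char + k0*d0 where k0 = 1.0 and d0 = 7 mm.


d_char = 0.86 * 90 = 77.4 mm
d_ef = 77.4 + 1.0*7 = 84.4 mm

84.4 mm


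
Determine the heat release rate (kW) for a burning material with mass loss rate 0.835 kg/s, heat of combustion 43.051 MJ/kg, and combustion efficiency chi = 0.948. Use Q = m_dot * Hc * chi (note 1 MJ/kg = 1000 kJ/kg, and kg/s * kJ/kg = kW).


Hc = 43.051 MJ/kg = 43.051 * 1000 kJ/kg = 43051 kJ/kg
Q = 0.835 kg/s * 43051 kJ/kg * 0.948 = 34078 kW

34078 kW


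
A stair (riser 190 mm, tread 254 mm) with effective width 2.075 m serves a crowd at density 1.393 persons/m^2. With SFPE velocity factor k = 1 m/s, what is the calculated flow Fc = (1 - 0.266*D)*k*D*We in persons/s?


1 - 0.266*D = 1 - 0.266*1.393 = 0.62946
Fs = 0.62946 * 1 * 1.393 = 0.87684 persons/(s*m)
Fc = 0.87684 * 2.075 = 1.8194 persons/s

1.8194 persons/s


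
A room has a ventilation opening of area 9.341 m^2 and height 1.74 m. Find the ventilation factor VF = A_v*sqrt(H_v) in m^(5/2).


sqrt(H_v) = 1.3191
VF = 9.341 * 1.3191 = 12.322 m^(5/2)

12.322 m^(5/2)


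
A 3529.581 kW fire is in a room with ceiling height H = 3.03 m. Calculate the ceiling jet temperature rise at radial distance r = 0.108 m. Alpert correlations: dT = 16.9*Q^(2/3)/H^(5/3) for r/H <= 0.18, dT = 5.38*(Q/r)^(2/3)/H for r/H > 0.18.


r/H = 0.108 / 3.03 = 0.035644
r/H <= 0.18, so dT = 16.9*Q^(2/3)/H^(5/3)
Q^(2/3) = 231.82
H^(5/3) = 6.3446
dT = 16.9 * 231.82 / 6.3446 = 617.49 K

617.49 K


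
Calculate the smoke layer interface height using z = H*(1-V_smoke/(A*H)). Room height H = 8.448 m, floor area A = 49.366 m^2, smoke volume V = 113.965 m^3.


V/(A*H) = 0.27327
1 - 0.27327 = 0.72673
z = 8.448 * 0.72673 = 6.1394 m

6.1394 m


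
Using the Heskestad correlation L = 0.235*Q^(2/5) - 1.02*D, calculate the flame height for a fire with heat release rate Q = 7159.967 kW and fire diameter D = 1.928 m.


Q^(2/5) = 34.831
0.235 * Q^(2/5) = 8.1853
1.02 * D = 1.9666
L = 6.2187 m

6.2187 m


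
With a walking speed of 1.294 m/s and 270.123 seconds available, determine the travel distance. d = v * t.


d = 1.294 * 270.123 = 349.54 m

349.54 m


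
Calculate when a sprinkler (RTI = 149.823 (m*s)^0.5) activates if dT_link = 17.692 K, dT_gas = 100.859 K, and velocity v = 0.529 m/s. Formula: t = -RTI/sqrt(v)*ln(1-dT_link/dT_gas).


dT_link/dT_gas = 0.17541
ln(1 - 0.17541) = -0.19287
t = -149.823 / sqrt(0.529) * -0.19287 = 39.730 s

39.730 s


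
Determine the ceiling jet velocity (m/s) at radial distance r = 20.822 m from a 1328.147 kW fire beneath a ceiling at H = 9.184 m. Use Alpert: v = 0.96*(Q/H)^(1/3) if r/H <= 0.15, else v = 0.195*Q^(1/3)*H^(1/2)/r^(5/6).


r/H = 20.822 / 9.184 = 2.2672
r/H > 0.15, so v = 0.195*Q^(1/3)*H^(1/2)/r^(5/6)
Q^(1/3) = 10.992
H^(1/2) = 3.0305
r^(5/6) = 12.554
v = 0.195 * 10.992 * 3.0305 / 12.554 = 0.51744 m/s

0.51744 m/s


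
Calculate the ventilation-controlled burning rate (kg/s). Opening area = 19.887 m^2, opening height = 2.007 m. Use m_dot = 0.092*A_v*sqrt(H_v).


sqrt(H_v) = 1.4167
m_dot = 0.092 * 19.887 * 1.4167 = 2.5920 kg/s

2.5920 kg/s


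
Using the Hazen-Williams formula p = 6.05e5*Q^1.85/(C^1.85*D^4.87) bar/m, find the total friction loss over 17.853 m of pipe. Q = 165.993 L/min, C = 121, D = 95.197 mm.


Q^1.85 = 12799
C^1.85 = 7131.0
D^4.87 = 4.3241e+09
p/m = 0.00025112 bar/m
p_total = 0.00025112 * 17.853 = 0.0044832 bar

0.0044832 bar


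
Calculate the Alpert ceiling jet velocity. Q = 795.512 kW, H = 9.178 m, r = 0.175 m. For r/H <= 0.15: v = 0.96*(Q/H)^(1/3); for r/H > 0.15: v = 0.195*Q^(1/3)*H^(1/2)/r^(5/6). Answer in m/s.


r/H = 0.175 / 9.178 = 0.019067
r/H <= 0.15, so v = 0.96*(Q/H)^(1/3)
Q/H = 86.676
(Q/H)^(1/3) = 4.4255
v = 0.96 * 4.4255 = 4.2485 m/s

4.2485 m/s


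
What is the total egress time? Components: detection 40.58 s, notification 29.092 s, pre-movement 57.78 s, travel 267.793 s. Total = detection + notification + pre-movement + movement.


Total = 40.58 + 29.092 + 57.78 + 267.793 = 395.245 s

395.245 s


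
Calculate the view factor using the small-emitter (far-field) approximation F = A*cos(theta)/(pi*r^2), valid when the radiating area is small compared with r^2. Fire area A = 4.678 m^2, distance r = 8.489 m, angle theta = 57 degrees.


cos(57 deg) = 0.54464
pi*r^2 = 226.39
F = 4.678 * 0.54464 / 226.39 = 0.011254

0.011254


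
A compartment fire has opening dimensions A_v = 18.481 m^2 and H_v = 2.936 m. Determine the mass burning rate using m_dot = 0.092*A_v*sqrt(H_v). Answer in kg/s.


sqrt(H_v) = 1.7135
m_dot = 0.092 * 18.481 * 1.7135 = 2.9133 kg/s

2.9133 kg/s


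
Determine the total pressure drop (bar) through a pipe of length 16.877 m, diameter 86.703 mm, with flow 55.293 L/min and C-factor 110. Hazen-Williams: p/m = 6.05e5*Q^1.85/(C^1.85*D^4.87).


Q^1.85 = 1674.7
C^1.85 = 5978.3
D^4.87 = 2.7430e+09
p/m = 6.1786e-05 bar/m
p_total = 6.1786e-05 * 16.877 = 0.0010428 bar

0.0010428 bar


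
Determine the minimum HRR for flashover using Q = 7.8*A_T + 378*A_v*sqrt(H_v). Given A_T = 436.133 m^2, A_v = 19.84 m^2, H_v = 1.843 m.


7.8*A_T = 3401.8
sqrt(H_v) = 1.3576
378*A_v*sqrt(H_v) = 10181
Q = 3401.8 + 10181 = 13583 kW

13583 kW


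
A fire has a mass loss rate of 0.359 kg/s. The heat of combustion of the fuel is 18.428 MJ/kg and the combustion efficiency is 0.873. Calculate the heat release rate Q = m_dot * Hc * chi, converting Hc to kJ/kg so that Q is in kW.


Hc = 18.428 MJ/kg = 18.428 * 1000 kJ/kg = 18428 kJ/kg
Q = 0.359 kg/s * 18428 kJ/kg * 0.873 = 5775.5 kW

5775.5 kW


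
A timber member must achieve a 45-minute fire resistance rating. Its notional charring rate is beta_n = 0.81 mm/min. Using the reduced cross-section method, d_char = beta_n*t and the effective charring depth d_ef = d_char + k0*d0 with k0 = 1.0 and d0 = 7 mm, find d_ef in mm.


d_char = 0.81 * 45 = 36.45 mm
d_ef = 36.45 + 1.0*7 = 43.45 mm

43.45 mm


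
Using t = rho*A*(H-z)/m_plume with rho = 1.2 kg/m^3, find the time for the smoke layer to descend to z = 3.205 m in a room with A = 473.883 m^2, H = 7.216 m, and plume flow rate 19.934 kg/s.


H - z = 4.011 m
t = 1.2 * 473.883 * 4.011 / 19.934 = 114.42 s

114.42 s


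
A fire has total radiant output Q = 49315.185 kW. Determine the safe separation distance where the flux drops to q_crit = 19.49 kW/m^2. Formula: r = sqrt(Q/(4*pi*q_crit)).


4*pi*q_crit = 244.92
Q/(4*pi*q_crit) = 201.35
r = sqrt(201.35) = 14.190 m

14.190 m


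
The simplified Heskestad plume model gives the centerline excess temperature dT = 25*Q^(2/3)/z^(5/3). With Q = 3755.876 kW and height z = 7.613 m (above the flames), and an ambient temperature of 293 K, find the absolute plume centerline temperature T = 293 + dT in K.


Q^(2/3) = 241.62
z^(5/3) = 29.462
dT = 25 * 241.62 / 29.462 = 205.03 K
T = 293 + 205.03 = 498.03 K

498.03 K


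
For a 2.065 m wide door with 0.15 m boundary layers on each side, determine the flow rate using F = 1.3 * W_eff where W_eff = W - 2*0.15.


W_eff = 2.065 - 0.30 = 1.765 m
F = 1.3 * 1.765 = 2.2945 persons/s

2.2945 persons/s


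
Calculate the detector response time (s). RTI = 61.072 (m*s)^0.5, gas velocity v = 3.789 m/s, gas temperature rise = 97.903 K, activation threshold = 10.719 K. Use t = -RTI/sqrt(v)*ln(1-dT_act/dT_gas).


dT_act/dT_gas = 0.10949
ln(1 - 0.10949) = -0.11596
t = -61.072 / sqrt(3.789) * -0.11596 = 3.6381 s

3.6381 s


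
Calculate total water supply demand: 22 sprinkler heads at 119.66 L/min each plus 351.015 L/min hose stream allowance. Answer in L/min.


Sprinkler demand = 22 * 119.66 = 2632.52 L/min
Total = 2632.52 + 351.015 = 2983.535 L/min

2983.535 L/min


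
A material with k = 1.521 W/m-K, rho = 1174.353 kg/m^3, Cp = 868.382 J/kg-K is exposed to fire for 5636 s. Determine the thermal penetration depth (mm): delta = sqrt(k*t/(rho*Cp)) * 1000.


alpha = 1.521 / (1174.353 * 868.382) = 1.4915e-06 m^2/s
alpha * t = 0.0084060
delta = sqrt(0.0084060) * 1000 = 91.684 mm

91.684 mm


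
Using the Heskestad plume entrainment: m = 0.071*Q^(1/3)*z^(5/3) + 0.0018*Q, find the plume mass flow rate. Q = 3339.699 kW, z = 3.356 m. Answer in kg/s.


Q^(1/3) = 14.948
z^(5/3) = 7.5226
First term = 0.071 * 14.948 * 7.5226 = 7.9836
Second term = 0.0018 * 3339.699 = 6.0115
m = 13.995 kg/s

13.995 kg/s


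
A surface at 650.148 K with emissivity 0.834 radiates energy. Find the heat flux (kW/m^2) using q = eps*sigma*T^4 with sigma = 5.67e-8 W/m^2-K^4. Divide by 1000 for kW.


T^4 = 1.7867e+11
q = 0.834 * 5.67e-8 * 1.7867e+11 / 1000 = 8.4489 kW/m^2

8.4489 kW/m^2


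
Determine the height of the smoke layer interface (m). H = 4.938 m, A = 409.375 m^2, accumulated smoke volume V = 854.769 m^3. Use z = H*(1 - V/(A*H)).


V/(A*H) = 0.42284
1 - 0.42284 = 0.57716
z = 4.938 * 0.57716 = 2.8500 m

2.8500 m


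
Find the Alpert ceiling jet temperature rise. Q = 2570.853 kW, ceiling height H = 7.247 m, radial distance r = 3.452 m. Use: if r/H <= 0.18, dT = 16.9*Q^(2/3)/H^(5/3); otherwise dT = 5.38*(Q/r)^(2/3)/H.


r/H = 3.452 / 7.247 = 0.47634
r/H > 0.18, so dT = 5.38*(Q/r)^(2/3)/H
Q/r = 744.74
(Q/r)^(2/3) = 82.162
dT = 5.38 * 82.162 / 7.247 = 60.995 K

60.995 K


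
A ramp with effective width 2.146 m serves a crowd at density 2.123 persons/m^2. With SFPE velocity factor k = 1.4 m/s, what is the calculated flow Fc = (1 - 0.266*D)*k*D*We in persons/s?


1 - 0.266*D = 1 - 0.266*2.123 = 0.43528
Fs = 0.43528 * 1.4 * 2.123 = 1.2937 persons/(s*m)
Fc = 1.2937 * 2.146 = 2.7764 persons/s

2.7764 persons/s


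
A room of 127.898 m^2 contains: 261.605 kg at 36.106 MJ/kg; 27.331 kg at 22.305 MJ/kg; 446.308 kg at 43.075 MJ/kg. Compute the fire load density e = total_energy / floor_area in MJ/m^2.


Total energy = 261.605*36.106 + 27.331*22.305 + 446.308*43.075
= 9445.510 + 609.6180 + 19224.72
= 29279.85 MJ
e = 29279.85 / 127.898 = 228.93 MJ/m^2

228.93 MJ/m^2


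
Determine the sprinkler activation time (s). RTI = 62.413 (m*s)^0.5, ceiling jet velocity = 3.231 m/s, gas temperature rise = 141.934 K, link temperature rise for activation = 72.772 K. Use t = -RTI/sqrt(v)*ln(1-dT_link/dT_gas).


dT_link/dT_gas = 0.51272
ln(1 - 0.51272) = -0.71891
t = -62.413 / sqrt(3.231) * -0.71891 = 24.962 s

24.962 s


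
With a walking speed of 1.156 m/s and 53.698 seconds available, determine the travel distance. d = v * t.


d = 1.156 * 53.698 = 62.075 m

62.075 m


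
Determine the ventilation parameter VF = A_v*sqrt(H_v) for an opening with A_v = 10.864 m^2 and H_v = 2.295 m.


sqrt(H_v) = 1.5149
VF = 10.864 * 1.5149 = 16.458 m^(5/2)

16.458 m^(5/2)


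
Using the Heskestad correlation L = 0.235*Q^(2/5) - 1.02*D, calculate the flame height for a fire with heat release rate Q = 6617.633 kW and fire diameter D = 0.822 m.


Q^(2/5) = 33.751
0.235 * Q^(2/5) = 7.9314
1.02 * D = 0.83844
L = 7.0929 m

7.0929 m


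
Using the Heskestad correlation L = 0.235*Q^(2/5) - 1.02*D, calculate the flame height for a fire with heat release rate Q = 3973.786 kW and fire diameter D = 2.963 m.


Q^(2/5) = 27.522
0.235 * Q^(2/5) = 6.4677
1.02 * D = 3.0223
L = 3.4454 m

3.4454 m


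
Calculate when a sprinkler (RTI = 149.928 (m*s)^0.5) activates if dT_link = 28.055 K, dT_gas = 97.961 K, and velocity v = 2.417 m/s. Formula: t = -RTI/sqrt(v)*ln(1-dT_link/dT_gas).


dT_link/dT_gas = 0.28639
ln(1 - 0.28639) = -0.33742
t = -149.928 / sqrt(2.417) * -0.33742 = 32.540 s

32.540 s


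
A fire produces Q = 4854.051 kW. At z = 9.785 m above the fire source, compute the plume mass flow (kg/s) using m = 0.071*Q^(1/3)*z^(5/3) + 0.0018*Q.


Q^(1/3) = 16.932
z^(5/3) = 44.765
First term = 0.071 * 16.932 * 44.765 = 53.814
Second term = 0.0018 * 4854.051 = 8.7373
m = 62.551 kg/s

62.551 kg/s


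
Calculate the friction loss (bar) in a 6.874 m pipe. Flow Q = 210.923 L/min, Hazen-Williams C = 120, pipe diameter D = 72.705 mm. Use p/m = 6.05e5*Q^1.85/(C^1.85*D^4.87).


Q^1.85 = 19936
C^1.85 = 7022.4
D^4.87 = 1.1636e+09
p/m = 0.0014760 bar/m
p_total = 0.0014760 * 6.874 = 0.010146 bar

0.010146 bar


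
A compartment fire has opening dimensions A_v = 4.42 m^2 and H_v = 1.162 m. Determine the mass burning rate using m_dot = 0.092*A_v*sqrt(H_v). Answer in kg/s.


sqrt(H_v) = 1.0780
m_dot = 0.092 * 4.42 * 1.0780 = 0.43834 kg/s

0.43834 kg/s


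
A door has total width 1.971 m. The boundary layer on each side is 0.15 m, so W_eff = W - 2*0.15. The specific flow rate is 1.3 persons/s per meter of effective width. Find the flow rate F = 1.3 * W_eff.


W_eff = 1.971 - 0.30 = 1.671 m
F = 1.3 * 1.671 = 2.1723 persons/s

2.1723 persons/s


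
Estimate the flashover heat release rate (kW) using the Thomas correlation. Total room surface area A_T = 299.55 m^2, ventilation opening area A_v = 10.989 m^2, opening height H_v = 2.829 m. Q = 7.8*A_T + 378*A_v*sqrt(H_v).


7.8*A_T = 2336.49
sqrt(H_v) = 1.6820
378*A_v*sqrt(H_v) = 6986.6
Q = 2336.49 + 6986.6 = 9323.1 kW

9323.1 kW


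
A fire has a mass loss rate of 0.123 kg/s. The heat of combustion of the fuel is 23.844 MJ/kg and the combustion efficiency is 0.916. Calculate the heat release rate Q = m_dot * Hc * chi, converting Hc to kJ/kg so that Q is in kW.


Hc = 23.844 MJ/kg = 23.844 * 1000 kJ/kg = 23844 kJ/kg
Q = 0.123 kg/s * 23844 kJ/kg * 0.916 = 2686.5 kW

2686.5 kW


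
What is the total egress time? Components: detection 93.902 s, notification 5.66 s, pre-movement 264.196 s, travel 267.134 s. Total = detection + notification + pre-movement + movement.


Total = 93.902 + 5.66 + 264.196 + 267.134 = 630.892 s

630.892 s


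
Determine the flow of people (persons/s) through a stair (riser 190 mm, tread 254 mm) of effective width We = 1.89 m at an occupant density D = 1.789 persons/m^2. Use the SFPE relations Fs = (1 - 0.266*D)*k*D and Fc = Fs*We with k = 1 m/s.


1 - 0.266*D = 1 - 0.266*1.789 = 0.52413
Fs = 0.52413 * 1 * 1.789 = 0.93766 persons/(s*m)
Fc = 0.93766 * 1.89 = 1.7722 persons/s

1.7722 persons/s


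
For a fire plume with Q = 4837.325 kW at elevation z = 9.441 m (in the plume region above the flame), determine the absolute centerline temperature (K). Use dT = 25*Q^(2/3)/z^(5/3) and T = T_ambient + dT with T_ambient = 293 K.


Q^(2/3) = 286.02
z^(5/3) = 42.173
dT = 25 * 286.02 / 42.173 = 169.56 K
T = 293 + 169.56 = 462.56 K

462.56 K


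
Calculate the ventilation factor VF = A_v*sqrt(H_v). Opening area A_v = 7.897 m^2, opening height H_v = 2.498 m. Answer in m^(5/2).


sqrt(H_v) = 1.5805
VF = 7.897 * 1.5805 = 12.481 m^(5/2)

12.481 m^(5/2)


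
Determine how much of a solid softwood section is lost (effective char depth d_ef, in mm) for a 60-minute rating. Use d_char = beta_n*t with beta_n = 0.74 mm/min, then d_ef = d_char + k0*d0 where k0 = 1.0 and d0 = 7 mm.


d_char = 0.74 * 60 = 44.4 mm
d_ef = 44.4 + 1.0*7 = 51.4 mm

51.4 mm


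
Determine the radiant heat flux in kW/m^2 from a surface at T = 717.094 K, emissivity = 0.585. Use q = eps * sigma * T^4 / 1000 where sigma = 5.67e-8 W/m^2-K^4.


T^4 = 2.6443e+11
q = 0.585 * 5.67e-8 * 2.6443e+11 / 1000 = 8.7709 kW/m^2

8.7709 kW/m^2


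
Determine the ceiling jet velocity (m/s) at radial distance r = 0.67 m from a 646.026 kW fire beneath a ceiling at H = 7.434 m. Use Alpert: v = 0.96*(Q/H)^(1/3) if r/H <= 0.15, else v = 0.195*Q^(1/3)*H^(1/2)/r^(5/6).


r/H = 0.67 / 7.434 = 0.090126
r/H <= 0.15, so v = 0.96*(Q/H)^(1/3)
Q/H = 86.902
(Q/H)^(1/3) = 4.4294
v = 0.96 * 4.4294 = 4.2522 m/s

4.2522 m/s


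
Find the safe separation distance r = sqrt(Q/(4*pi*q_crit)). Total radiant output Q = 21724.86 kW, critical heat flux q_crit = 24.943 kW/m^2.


4*pi*q_crit = 313.44
Q/(4*pi*q_crit) = 69.310
r = sqrt(69.310) = 8.3253 m

8.3253 m


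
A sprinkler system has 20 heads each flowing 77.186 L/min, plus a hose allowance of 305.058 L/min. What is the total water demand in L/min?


Sprinkler demand = 20 * 77.186 = 1543.72 L/min
Total = 1543.72 + 305.058 = 1848.778 L/min

1848.778 L/min


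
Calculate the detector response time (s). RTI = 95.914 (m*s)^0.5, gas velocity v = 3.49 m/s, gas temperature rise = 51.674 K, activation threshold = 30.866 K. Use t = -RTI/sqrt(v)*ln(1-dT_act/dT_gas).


dT_act/dT_gas = 0.59732
ln(1 - 0.59732) = -0.90962
t = -95.914 / sqrt(3.49) * -0.90962 = 46.701 s

46.701 s


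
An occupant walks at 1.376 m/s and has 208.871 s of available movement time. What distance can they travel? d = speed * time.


d = 1.376 * 208.871 = 287.41 m

287.41 m


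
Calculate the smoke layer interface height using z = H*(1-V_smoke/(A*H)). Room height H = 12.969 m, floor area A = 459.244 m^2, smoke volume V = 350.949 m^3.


V/(A*H) = 0.058924
1 - 0.058924 = 0.94108
z = 12.969 * 0.94108 = 12.205 m

12.205 m


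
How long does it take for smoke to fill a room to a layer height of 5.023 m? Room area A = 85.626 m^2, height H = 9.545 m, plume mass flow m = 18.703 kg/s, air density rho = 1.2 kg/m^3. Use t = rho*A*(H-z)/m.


H - z = 4.522 m
t = 1.2 * 85.626 * 4.522 / 18.703 = 24.843 s

24.843 s


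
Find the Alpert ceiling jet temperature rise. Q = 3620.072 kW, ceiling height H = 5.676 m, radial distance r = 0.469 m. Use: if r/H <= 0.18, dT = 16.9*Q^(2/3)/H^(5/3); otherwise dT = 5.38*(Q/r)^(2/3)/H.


r/H = 0.469 / 5.676 = 0.082629
r/H <= 0.18, so dT = 16.9*Q^(2/3)/H^(5/3)
Q^(2/3) = 235.76
H^(5/3) = 18.061
dT = 16.9 * 235.76 / 18.061 = 220.61 K

220.61 K


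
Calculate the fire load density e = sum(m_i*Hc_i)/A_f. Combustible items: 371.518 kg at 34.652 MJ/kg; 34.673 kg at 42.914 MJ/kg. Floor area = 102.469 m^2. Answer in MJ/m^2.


Total energy = 371.518*34.652 + 34.673*42.914
= 12873.84 + 1487.957
= 14361.80 MJ
e = 14361.80 / 102.469 = 140.16 MJ/m^2

140.16 MJ/m^2


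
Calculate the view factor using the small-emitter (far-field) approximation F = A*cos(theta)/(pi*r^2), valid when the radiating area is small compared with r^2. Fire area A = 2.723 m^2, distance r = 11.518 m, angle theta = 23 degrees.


cos(23 deg) = 0.92050
pi*r^2 = 416.78
F = 2.723 * 0.92050 / 416.78 = 0.0060141

0.0060141


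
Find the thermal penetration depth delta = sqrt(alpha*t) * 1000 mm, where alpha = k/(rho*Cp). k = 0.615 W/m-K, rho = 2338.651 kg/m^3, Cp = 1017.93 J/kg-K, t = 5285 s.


alpha = 0.615 / (2338.651 * 1017.93) = 2.5834e-07 m^2/s
alpha * t = 0.0013653
delta = sqrt(0.0013653) * 1000 = 36.950 mm

36.950 mm


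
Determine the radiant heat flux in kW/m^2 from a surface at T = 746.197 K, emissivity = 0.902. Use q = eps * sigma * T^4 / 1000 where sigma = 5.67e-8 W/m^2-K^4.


T^4 = 3.1004e+11
q = 0.902 * 5.67e-8 * 3.1004e+11 / 1000 = 15.856 kW/m^2

15.856 kW/m^2


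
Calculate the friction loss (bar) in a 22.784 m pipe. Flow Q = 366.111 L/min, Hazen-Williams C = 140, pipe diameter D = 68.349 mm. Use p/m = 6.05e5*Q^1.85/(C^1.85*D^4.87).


Q^1.85 = 55295
C^1.85 = 9339.8
D^4.87 = 8.6128e+08
p/m = 0.0041587 bar/m
p_total = 0.0041587 * 22.784 = 0.094752 bar

0.094752 bar


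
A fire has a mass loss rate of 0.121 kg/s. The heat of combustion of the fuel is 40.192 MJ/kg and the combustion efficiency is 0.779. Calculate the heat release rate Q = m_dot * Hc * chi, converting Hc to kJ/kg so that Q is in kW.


Hc = 40.192 MJ/kg = 40.192 * 1000 kJ/kg = 40192 kJ/kg
Q = 0.121 kg/s * 40192 kJ/kg * 0.779 = 3788.5 kW

3788.5 kW


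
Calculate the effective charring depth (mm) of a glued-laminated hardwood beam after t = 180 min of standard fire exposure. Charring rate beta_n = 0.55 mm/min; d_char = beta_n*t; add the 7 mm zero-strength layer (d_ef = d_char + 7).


d_char = 0.55 * 180 = 99 mm
d_ef = 99 + 1.0*7 = 106 mm

106 mm


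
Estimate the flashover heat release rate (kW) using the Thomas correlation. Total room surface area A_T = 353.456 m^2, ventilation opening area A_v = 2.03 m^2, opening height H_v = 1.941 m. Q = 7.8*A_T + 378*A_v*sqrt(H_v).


7.8*A_T = 2757.0
sqrt(H_v) = 1.3932
378*A_v*sqrt(H_v) = 1069.1
Q = 2757.0 + 1069.1 = 3826.0 kW

3826.0 kW


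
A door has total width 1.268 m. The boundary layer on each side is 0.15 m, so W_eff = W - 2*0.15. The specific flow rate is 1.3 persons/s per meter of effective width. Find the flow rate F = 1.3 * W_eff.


W_eff = 1.268 - 0.30 = 0.968 m
F = 1.3 * 0.968 = 1.2584 persons/s

1.2584 persons/s


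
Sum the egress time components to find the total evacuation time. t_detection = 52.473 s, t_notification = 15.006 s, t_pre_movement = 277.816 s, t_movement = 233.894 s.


Total = 52.473 + 15.006 + 277.816 + 233.894 = 579.189 s

579.189 s


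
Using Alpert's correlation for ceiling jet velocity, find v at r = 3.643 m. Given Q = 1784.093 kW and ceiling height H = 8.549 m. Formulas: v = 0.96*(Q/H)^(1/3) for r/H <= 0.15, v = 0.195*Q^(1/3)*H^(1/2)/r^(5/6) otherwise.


r/H = 3.643 / 8.549 = 0.42613
r/H > 0.15, so v = 0.195*Q^(1/3)*H^(1/2)/r^(5/6)
Q^(1/3) = 12.128
H^(1/2) = 2.9239
r^(5/6) = 2.9369
v = 0.195 * 12.128 * 2.9239 / 2.9369 = 2.3546 m/s

2.3546 m/s


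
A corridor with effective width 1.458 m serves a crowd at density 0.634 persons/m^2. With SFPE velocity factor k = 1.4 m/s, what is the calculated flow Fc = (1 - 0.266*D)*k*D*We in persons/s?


1 - 0.266*D = 1 - 0.266*0.634 = 0.83136
Fs = 0.83136 * 1.4 * 0.634 = 0.73791 persons/(s*m)
Fc = 0.73791 * 1.458 = 1.0759 persons/s

1.0759 persons/s


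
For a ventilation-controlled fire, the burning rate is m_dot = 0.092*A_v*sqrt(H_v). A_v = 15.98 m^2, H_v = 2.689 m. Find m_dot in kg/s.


sqrt(H_v) = 1.6398
m_dot = 0.092 * 15.98 * 1.6398 = 2.4108 kg/s

2.4108 kg/s


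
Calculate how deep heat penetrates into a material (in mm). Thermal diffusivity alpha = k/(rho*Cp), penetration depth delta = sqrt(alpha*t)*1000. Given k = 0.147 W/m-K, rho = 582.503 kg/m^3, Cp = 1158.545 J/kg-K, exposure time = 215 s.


alpha = 0.147 / (582.503 * 1158.545) = 2.1782e-07 m^2/s
alpha * t = 4.6832e-05
delta = sqrt(4.6832e-05) * 1000 = 6.8434 mm

6.8434 mm


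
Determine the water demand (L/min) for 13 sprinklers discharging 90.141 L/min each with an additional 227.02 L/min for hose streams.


Sprinkler demand = 13 * 90.141 = 1171.833 L/min
Total = 1171.833 + 227.02 = 1398.853 L/min

1398.853 L/min


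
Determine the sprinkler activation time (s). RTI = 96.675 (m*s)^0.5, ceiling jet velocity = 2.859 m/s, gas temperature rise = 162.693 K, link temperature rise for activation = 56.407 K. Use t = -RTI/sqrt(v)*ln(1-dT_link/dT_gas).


dT_link/dT_gas = 0.34671
ln(1 - 0.34671) = -0.42573
t = -96.675 / sqrt(2.859) * -0.42573 = 24.341 s

24.341 s


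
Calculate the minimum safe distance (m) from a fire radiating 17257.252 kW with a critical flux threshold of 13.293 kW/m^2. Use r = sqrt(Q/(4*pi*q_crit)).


4*pi*q_crit = 167.04
Q/(4*pi*q_crit) = 103.31
r = sqrt(103.31) = 10.164 m

10.164 m


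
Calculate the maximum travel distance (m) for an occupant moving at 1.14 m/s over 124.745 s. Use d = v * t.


d = 1.14 * 124.745 = 142.21 m

142.21 m


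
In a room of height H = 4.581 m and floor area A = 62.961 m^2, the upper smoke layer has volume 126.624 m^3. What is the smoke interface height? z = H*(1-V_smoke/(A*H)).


V/(A*H) = 0.43902
1 - 0.43902 = 0.56098
z = 4.581 * 0.56098 = 2.5699 m

2.5699 m


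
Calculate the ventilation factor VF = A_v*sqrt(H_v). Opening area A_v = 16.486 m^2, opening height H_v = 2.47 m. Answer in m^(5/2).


sqrt(H_v) = 1.5716
VF = 16.486 * 1.5716 = 25.910 m^(5/2)

25.910 m^(5/2)


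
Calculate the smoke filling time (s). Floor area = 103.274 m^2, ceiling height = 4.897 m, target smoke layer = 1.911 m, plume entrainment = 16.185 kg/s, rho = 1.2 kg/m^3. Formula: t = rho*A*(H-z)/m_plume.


H - z = 2.986 m
t = 1.2 * 103.274 * 2.986 / 16.185 = 22.864 s

22.864 s


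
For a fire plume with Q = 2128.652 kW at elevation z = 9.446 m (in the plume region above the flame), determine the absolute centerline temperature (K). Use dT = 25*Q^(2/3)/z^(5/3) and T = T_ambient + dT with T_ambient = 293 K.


Q^(2/3) = 165.48
z^(5/3) = 42.210
dT = 25 * 165.48 / 42.210 = 98.008 K
T = 293 + 98.008 = 391.01 K

391.01 K


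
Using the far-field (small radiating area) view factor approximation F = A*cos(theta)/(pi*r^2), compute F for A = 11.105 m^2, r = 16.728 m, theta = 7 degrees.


cos(7 deg) = 0.99255
pi*r^2 = 879.10
F = 11.105 * 0.99255 / 879.10 = 0.012538

0.012538


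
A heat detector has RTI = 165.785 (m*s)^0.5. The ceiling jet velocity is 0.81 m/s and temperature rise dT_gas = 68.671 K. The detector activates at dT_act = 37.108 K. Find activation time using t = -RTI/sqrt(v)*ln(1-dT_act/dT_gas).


dT_act/dT_gas = 0.54037
ln(1 - 0.54037) = -0.77734
t = -165.785 / sqrt(0.81) * -0.77734 = 143.19 s

143.19 s


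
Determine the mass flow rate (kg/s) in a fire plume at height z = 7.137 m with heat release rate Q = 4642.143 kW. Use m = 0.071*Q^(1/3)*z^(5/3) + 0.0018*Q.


Q^(1/3) = 16.682
z^(5/3) = 26.456
First term = 0.071 * 16.682 * 26.456 = 31.335
Second term = 0.0018 * 4642.143 = 8.3559
m = 39.690 kg/s

39.690 kg/s


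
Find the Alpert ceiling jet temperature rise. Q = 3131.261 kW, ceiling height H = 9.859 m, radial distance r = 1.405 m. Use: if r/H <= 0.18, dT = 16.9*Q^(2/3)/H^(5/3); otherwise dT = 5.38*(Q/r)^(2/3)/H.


r/H = 1.405 / 9.859 = 0.14251
r/H <= 0.18, so dT = 16.9*Q^(2/3)/H^(5/3)
Q^(2/3) = 214.03
H^(5/3) = 45.330
dT = 16.9 * 214.03 / 45.330 = 79.795 K

79.795 K


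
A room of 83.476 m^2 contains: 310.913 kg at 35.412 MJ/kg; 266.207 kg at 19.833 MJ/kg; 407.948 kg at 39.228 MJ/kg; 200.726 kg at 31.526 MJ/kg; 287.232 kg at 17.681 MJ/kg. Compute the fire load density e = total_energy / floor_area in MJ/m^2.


Total energy = 310.913*35.412 + 266.207*19.833 + 407.948*39.228 + 200.726*31.526 + 287.232*17.681
= 11010.05 + 5279.683 + 16002.98 + 6328.088 + 5078.549
= 43699.36 MJ
e = 43699.36 / 83.476 = 523.50 MJ/m^2

523.50 MJ/m^2


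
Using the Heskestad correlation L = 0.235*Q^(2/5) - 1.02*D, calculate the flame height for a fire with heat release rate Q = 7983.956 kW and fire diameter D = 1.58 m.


Q^(2/5) = 36.382
0.235 * Q^(2/5) = 8.5498
1.02 * D = 1.6116
L = 6.9382 m

6.9382 m


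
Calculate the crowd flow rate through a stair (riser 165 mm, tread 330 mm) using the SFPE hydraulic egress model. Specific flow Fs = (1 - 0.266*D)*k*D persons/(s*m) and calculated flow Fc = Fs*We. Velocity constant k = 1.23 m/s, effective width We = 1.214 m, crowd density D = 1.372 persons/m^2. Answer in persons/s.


1 - 0.266*D = 1 - 0.266*1.372 = 0.63505
Fs = 0.63505 * 1.23 * 1.372 = 1.0717 persons/(s*m)
Fc = 1.0717 * 1.214 = 1.3010 persons/s

1.3010 persons/s


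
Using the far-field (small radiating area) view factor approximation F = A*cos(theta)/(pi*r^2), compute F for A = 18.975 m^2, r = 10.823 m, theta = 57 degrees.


cos(57 deg) = 0.54464
pi*r^2 = 368.00
F = 18.975 * 0.54464 / 368.00 = 0.028083

0.028083


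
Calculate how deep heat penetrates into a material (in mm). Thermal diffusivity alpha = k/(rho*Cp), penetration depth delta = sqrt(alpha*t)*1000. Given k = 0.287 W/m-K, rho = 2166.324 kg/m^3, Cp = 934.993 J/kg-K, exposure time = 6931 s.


alpha = 0.287 / (2166.324 * 934.993) = 1.4169e-07 m^2/s
alpha * t = 0.00098208
delta = sqrt(0.00098208) * 1000 = 31.338 mm

31.338 mm
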